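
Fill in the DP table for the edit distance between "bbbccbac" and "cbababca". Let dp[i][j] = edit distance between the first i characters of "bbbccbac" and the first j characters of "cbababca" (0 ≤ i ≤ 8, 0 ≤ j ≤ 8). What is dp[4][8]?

4

   ''  c  b  a  b  a  b  c  a
''  0  1  2  3  4  5  6  7  8
 b  1  1  1  2  3  4  5  6  7
 b  2  2  1  2  2  3  4  5  6
 b  3  3  2  2  2  3  3  4  5
 c  4  3  3  3  3  3  4  3  4
 c  5  4  4  4  4  4  4  4  4
 b  6  5  4  5  4  5  4  5  5
 a  7  6  5  4  5  4  5  5  5
 c  8  7  6  5  5  5  5  5  6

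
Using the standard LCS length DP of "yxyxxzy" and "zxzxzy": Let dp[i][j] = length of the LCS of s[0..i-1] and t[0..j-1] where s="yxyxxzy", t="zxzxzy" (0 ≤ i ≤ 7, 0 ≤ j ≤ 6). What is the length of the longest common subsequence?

   ''  z  x  z  x  z  y
''  0  0  0  0  0  0  0
 y  0  0  0  0  0  0  1
 x  0  0  1  1  1  1  1
 y  0  0  1  1  1  1  2
 x  0  0  1  1  2  2  2
 x  0  0  1  1  2  2  2
 z  0  1  1  2  2  3  3
 y  0  1  1  2  2  3  4

4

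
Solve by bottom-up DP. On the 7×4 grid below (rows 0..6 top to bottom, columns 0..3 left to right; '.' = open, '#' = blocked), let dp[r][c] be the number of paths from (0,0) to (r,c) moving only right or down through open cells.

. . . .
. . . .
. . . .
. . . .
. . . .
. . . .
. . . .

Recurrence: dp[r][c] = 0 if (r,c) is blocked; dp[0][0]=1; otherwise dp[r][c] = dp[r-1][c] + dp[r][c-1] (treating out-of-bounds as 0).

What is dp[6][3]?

84

r\c   0   1   2   3
  0   1   1   1   1
  1   1   2   3   4
  2   1   3   6  10
  3   1   4  10  20
  4   1   5  15  35
  5   1   6  21  56
  6   1   7  28  84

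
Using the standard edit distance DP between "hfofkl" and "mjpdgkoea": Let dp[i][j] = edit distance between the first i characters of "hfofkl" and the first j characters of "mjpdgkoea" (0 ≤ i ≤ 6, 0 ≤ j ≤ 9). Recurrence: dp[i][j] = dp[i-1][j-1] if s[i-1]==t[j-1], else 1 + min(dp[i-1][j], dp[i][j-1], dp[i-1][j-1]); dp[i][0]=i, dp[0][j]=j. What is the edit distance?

   ''  m  j  p  d  g  k  o  e  a
''  0  1  2  3  4  5  6  7  8  9
 h  1  1  2  3  4  5  6  7  8  9
 f  2  2  2  3  4  5  6  7  8  9
 o  3  3  3  3  4  5  6  6  7  8
 f  4  4  4  4  4  5  6  7  7  8
 k  5  5  5  5  5  5  5  6  7  8
 l  6  6  6  6  6  6  6  6  7  8

8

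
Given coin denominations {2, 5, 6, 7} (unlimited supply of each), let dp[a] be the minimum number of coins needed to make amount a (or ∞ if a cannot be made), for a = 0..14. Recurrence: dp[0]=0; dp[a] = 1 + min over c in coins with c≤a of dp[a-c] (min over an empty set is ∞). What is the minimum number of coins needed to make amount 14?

2

 a  0  1  2  3  4  5  6  7  8  9 10 11 12 13 14
dp  0  -  1  -  2  1  1  1  2  2  2  2  2  2  2
(- denotes ∞ / unreachable)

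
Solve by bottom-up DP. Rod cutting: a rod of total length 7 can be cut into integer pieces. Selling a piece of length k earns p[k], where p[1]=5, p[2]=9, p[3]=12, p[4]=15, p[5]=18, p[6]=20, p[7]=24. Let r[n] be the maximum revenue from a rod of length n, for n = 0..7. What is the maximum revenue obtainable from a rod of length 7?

   n    0    1    2    3    4    5    6    7
r[n]    0    5   10   15   20   25   30   35

35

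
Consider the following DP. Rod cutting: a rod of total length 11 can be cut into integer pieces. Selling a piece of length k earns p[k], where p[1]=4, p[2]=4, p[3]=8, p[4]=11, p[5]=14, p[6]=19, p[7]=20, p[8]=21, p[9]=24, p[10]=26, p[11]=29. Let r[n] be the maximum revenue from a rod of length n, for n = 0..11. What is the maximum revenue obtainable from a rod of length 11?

44

   n    0    1    2    3    4    5    6    7    8    9   10   11
r[n]    0    4    8   12   16   20   24   28   32   36   40   44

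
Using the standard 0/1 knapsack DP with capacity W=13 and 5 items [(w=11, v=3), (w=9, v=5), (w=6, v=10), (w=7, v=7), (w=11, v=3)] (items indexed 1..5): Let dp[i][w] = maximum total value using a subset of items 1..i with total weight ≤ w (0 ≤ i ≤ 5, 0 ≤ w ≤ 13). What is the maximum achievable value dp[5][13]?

i\w   0   1   2   3   4   5   6   7   8   9  10  11  12  13
  0   0   0   0   0   0   0   0   0   0   0   0   0   0   0
  1   0   0   0   0   0   0   0   0   0   0   0   3   3   3
  2   0   0   0   0   0   0   0   0   0   5   5   5   5   5
  3   0   0   0   0   0   0  10  10  10  10  10  10  10  10
  4   0   0   0   0   0   0  10  10  10  10  10  10  10  17
  5   0   0   0   0   0   0  10  10  10  10  10  10  10  17

17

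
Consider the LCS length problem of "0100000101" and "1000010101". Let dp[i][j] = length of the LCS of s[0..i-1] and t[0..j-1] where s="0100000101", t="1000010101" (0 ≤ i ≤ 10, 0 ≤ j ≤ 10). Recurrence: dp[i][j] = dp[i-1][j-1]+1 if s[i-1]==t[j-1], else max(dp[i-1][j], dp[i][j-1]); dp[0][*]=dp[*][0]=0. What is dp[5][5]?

   ''  1  0  0  0  0  1  0  1  0  1
''  0  0  0  0  0  0  0  0  0  0  0
 0  0  0  1  1  1  1  1  1  1  1  1
 1  0  1  1  1  1  1  2  2  2  2  2
 0  0  1  2  2  2  2  2  3  3  3  3
 0  0  1  2  3  3  3  3  3  3  4  4
 0  0  1  2  3  4  4  4  4  4  4  4
 0  0  1  2  3  4  5  5  5  5  5  5
 0  0  1  2  3  4  5  5  6  6  6  6
 1  0  1  2  3  4  5  6  6  7  7  7
 0  0  1  2  3  4  5  6  7  7  8  8
 1  0  1  2  3  4  5  6  7  8  8  9

4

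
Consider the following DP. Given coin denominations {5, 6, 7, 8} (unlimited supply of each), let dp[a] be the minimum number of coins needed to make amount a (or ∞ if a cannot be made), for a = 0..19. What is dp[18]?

3

 a  0  1  2  3  4  5  6  7  8  9 10 11 12 13 14 15 16 17 18 19
dp  0  -  -  -  -  1  1  1  1  -  2  2  2  2  2  2  2  3  3  3
(- denotes ∞ / unreachable)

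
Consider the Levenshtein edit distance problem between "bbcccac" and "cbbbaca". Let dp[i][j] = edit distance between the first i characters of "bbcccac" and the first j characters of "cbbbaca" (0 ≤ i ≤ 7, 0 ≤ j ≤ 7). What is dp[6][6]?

4

   ''  c  b  b  b  a  c  a
''  0  1  2  3  4  5  6  7
 b  1  1  1  2  3  4  5  6
 b  2  2  1  1  2  3  4  5
 c  3  2  2  2  2  3  3  4
 c  4  3  3  3  3  3  3  4
 c  5  4  4  4  4  4  3  4
 a  6  5  5  5  5  4  4  3
 c  7  6  6  6  6  5  4  4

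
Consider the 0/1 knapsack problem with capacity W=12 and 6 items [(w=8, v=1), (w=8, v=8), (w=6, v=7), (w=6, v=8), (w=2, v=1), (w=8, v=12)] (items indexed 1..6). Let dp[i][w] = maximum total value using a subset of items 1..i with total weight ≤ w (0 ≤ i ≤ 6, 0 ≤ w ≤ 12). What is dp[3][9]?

i\w   0   1   2   3   4   5   6   7   8   9  10  11  12
  0   0   0   0   0   0   0   0   0   0   0   0   0   0
  1   0   0   0   0   0   0   0   0   1   1   1   1   1
  2   0   0   0   0   0   0   0   0   8   8   8   8   8
  3   0   0   0   0   0   0   7   7   8   8   8   8   8
  4   0   0   0   0   0   0   8   8   8   8   8   8  15
  5   0   0   1   1   1   1   8   8   9   9   9   9  15
  6   0   0   1   1   1   1   8   8  12  12  13  13  15

8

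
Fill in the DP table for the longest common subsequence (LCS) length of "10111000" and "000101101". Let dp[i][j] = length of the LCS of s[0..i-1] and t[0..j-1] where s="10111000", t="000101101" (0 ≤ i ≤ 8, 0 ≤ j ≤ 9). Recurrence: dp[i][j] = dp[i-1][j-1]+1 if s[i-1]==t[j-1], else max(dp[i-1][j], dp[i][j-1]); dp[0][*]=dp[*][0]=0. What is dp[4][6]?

   ''  0  0  0  1  0  1  1  0  1
''  0  0  0  0  0  0  0  0  0  0
 1  0  0  0  0  1  1  1  1  1  1
 0  0  1  1  1  1  2  2  2  2  2
 1  0  1  1  1  2  2  3  3  3  3
 1  0  1  1  1  2  2  3  4  4  4
 1  0  1  1  1  2  2  3  4  4  5
 0  0  1  2  2  2  3  3  4  5  5
 0  0  1  2  3  3  3  3  4  5  5
 0  0  1  2  3  3  4  4  4  5  5

3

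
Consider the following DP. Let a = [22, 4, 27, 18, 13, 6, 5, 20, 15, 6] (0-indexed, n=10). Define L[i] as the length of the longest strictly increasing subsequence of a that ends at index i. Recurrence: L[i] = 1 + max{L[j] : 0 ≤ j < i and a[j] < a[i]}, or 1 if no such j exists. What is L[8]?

   i    0    1    2    3    4    5    6    7    8    9
a[i]   22    4   27   18   13    6    5   20   15    6
L[i]    1    1    2    2    2    2    2    3    3    3

3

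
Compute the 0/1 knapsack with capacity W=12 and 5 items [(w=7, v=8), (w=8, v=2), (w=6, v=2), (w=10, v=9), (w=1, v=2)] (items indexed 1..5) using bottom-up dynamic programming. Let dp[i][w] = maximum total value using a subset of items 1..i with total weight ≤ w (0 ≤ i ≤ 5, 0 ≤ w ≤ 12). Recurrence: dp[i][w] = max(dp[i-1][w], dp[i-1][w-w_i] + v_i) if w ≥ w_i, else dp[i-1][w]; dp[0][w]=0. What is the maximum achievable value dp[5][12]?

i\w   0   1   2   3   4   5   6   7   8   9  10  11  12
  0   0   0   0   0   0   0   0   0   0   0   0   0   0
  1   0   0   0   0   0   0   0   8   8   8   8   8   8
  2   0   0   0   0   0   0   0   8   8   8   8   8   8
  3   0   0   0   0   0   0   2   8   8   8   8   8   8
  4   0   0   0   0   0   0   2   8   8   8   9   9   9
  5   0   2   2   2   2   2   2   8  10  10  10  11  11

11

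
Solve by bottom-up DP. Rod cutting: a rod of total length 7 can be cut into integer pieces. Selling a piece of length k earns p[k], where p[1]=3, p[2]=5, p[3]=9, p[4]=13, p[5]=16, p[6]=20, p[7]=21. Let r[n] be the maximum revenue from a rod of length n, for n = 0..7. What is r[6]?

   n    0    1    2    3    4    5    6    7
r[n]    0    3    6    9   13   16   20   23

20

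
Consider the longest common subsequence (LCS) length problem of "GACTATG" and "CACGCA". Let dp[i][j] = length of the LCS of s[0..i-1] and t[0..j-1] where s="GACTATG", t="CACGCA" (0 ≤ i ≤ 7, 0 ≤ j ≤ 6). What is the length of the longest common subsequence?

3

   ''  C  A  C  G  C  A
''  0  0  0  0  0  0  0
 G  0  0  0  0  1  1  1
 A  0  0  1  1  1  1  2
 C  0  1  1  2  2  2  2
 T  0  1  1  2  2  2  2
 A  0  1  2  2  2  2  3
 T  0  1  2  2  2  2  3
 G  0  1  2  2  3  3  3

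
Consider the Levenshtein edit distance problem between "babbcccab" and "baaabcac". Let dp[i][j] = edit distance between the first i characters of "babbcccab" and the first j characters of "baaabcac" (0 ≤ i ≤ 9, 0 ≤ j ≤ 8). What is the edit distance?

5

   ''  b  a  a  a  b  c  a  c
''  0  1  2  3  4  5  6  7  8
 b  1  0  1  2  3  4  5  6  7
 a  2  1  0  1  2  3  4  5  6
 b  3  2  1  1  2  2  3  4  5
 b  4  3  2  2  2  2  3  4  5
 c  5  4  3  3  3  3  2  3  4
 c  6  5  4  4  4  4  3  3  3
 c  7  6  5  5  5  5  4  4  3
 a  8  7  6  5  5  6  5  4  4
 b  9  8  7  6  6  5  6  5  5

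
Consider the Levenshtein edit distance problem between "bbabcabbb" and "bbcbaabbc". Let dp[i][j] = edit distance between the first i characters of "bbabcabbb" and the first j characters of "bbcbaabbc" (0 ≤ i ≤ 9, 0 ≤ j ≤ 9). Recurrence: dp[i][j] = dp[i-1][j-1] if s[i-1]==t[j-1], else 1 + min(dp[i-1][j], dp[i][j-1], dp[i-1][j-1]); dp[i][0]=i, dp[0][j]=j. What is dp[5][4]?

2

   ''  b  b  c  b  a  a  b  b  c
''  0  1  2  3  4  5  6  7  8  9
 b  1  0  1  2  3  4  5  6  7  8
 b  2  1  0  1  2  3  4  5  6  7
 a  3  2  1  1  2  2  3  4  5  6
 b  4  3  2  2  1  2  3  3  4  5
 c  5  4  3  2  2  2  3  4  4  4
 a  6  5  4  3  3  2  2  3  4  5
 b  7  6  5  4  3  3  3  2  3  4
 b  8  7  6  5  4  4  4  3  2  3
 b  9  8  7  6  5  5  5  4  3  3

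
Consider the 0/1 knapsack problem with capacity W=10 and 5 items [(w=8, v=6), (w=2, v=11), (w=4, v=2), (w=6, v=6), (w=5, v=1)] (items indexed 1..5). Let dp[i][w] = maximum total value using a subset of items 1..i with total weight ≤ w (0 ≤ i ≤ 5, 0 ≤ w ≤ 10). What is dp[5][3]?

11

i\w   0   1   2   3   4   5   6   7   8   9  10
  0   0   0   0   0   0   0   0   0   0   0   0
  1   0   0   0   0   0   0   0   0   6   6   6
  2   0   0  11  11  11  11  11  11  11  11  17
  3   0   0  11  11  11  11  13  13  13  13  17
  4   0   0  11  11  11  11  13  13  17  17  17
  5   0   0  11  11  11  11  13  13  17  17  17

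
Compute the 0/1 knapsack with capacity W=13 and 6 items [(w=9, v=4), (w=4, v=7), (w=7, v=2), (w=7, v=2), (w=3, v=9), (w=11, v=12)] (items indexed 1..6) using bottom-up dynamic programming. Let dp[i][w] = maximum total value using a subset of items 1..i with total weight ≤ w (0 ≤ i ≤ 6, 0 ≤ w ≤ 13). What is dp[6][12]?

16

i\w   0   1   2   3   4   5   6   7   8   9  10  11  12  13
  0   0   0   0   0   0   0   0   0   0   0   0   0   0   0
  1   0   0   0   0   0   0   0   0   0   4   4   4   4   4
  2   0   0   0   0   7   7   7   7   7   7   7   7   7  11
  3   0   0   0   0   7   7   7   7   7   7   7   9   9  11
  4   0   0   0   0   7   7   7   7   7   7   7   9   9  11
  5   0   0   0   9   9   9   9  16  16  16  16  16  16  16
  6   0   0   0   9   9   9   9  16  16  16  16  16  16  16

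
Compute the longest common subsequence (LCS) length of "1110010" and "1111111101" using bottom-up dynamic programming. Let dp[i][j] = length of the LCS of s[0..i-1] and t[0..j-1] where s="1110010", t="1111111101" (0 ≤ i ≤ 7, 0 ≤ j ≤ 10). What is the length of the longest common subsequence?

5

   ''  1  1  1  1  1  1  1  1  0  1
''  0  0  0  0  0  0  0  0  0  0  0
 1  0  1  1  1  1  1  1  1  1  1  1
 1  0  1  2  2  2  2  2  2  2  2  2
 1  0  1  2  3  3  3  3  3  3  3  3
 0  0  1  2  3  3  3  3  3  3  4  4
 0  0  1  2  3  3  3  3  3  3  4  4
 1  0  1  2  3  4  4  4  4  4  4  5
 0  0  1  2  3  4  4  4  4  4  5  5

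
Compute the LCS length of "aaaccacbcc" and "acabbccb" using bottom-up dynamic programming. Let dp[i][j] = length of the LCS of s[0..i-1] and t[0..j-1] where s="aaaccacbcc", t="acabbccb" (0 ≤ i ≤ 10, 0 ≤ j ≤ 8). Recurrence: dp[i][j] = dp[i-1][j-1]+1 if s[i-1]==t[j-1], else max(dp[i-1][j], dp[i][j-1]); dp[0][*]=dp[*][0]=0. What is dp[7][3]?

   ''  a  c  a  b  b  c  c  b
''  0  0  0  0  0  0  0  0  0
 a  0  1  1  1  1  1  1  1  1
 a  0  1  1  2  2  2  2  2  2
 a  0  1  1  2  2  2  2  2  2
 c  0  1  2  2  2  2  3  3  3
 c  0  1  2  2  2  2  3  4  4
 a  0  1  2  3  3  3  3  4  4
 c  0  1  2  3  3  3  4  4  4
 b  0  1  2  3  4  4  4  4  5
 c  0  1  2  3  4  4  5  5  5
 c  0  1  2  3  4  4  5  6  6

3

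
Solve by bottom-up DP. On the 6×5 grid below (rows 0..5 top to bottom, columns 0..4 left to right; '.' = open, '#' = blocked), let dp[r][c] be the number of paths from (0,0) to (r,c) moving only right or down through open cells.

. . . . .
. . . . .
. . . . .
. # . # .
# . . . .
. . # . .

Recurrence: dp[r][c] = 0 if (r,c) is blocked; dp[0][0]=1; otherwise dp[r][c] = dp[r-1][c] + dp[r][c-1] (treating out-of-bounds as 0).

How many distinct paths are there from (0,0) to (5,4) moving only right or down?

r\c   0   1   2   3   4
  0   1   1   1   1   1
  1   1   2   3   4   5
  2   1   3   6  10  15
  3   1   0   6   0  15
  4   0   0   6   6  21
  5   0   0   0   6  27

27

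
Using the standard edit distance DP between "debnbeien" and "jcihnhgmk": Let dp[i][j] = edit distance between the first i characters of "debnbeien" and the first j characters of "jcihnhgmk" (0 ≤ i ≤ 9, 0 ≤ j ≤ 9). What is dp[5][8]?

7

   ''  j  c  i  h  n  h  g  m  k
''  0  1  2  3  4  5  6  7  8  9
 d  1  1  2  3  4  5  6  7  8  9
 e  2  2  2  3  4  5  6  7  8  9
 b  3  3  3  3  4  5  6  7  8  9
 n  4  4  4  4  4  4  5  6  7  8
 b  5  5  5  5  5  5  5  6  7  8
 e  6  6  6  6  6  6  6  6  7  8
 i  7  7  7  6  7  7  7  7  7  8
 e  8  8  8  7  7  8  8  8  8  8
 n  9  9  9  8  8  7  8  9  9  9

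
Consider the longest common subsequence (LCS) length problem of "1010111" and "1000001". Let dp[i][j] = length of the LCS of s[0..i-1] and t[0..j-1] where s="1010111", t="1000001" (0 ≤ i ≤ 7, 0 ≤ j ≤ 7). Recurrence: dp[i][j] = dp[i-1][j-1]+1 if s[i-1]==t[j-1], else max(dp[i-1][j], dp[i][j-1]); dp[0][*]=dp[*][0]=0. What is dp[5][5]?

   ''  1  0  0  0  0  0  1
''  0  0  0  0  0  0  0  0
 1  0  1  1  1  1  1  1  1
 0  0  1  2  2  2  2  2  2
 1  0  1  2  2  2  2  2  3
 0  0  1  2  3  3  3  3  3
 1  0  1  2  3  3  3  3  4
 1  0  1  2  3  3  3  3  4
 1  0  1  2  3  3  3  3  4

3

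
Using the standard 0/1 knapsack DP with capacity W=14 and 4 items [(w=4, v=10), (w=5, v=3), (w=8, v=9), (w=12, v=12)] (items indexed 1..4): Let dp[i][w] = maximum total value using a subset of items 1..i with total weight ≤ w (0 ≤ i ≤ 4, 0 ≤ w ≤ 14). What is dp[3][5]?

10

i\w   0   1   2   3   4   5   6   7   8   9  10  11  12  13  14
  0   0   0   0   0   0   0   0   0   0   0   0   0   0   0   0
  1   0   0   0   0  10  10  10  10  10  10  10  10  10  10  10
  2   0   0   0   0  10  10  10  10  10  13  13  13  13  13  13
  3   0   0   0   0  10  10  10  10  10  13  13  13  19  19  19
  4   0   0   0   0  10  10  10  10  10  13  13  13  19  19  19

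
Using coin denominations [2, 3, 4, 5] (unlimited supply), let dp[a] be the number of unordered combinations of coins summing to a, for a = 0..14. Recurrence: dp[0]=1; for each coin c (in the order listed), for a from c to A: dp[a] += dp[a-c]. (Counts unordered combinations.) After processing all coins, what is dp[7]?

after  coin     0     1     2     3     4     5     6     7     8     9    10    11    12    13    14
          2     1     0     1     0     1     0     1     0     1     0     1     0     1     0     1
          3     1     0     1     1     1     1     2     1     2     2     2     2     3     2     3
          4     1     0     1     1     2     1     3     2     4     3     5     4     7     5     8
          5     1     0     1     1     2     2     3     3     5     5     7     7    10    10    13

3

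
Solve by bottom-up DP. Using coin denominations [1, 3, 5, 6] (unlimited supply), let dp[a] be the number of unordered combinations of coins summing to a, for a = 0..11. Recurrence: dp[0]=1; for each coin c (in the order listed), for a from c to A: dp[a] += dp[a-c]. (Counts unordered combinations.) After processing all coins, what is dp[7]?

5

after  coin     0     1     2     3     4     5     6     7     8     9    10    11
          1     1     1     1     1     1     1     1     1     1     1     1     1
          3     1     1     1     2     2     2     3     3     3     4     4     4
          5     1     1     1     2     2     3     4     4     5     6     7     8
          6     1     1     1     2     2     3     5     5     6     8     9    11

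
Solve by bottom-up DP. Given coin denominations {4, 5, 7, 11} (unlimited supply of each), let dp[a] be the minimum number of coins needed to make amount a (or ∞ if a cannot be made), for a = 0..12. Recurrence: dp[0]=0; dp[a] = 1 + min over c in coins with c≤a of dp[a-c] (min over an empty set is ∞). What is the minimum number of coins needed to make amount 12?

2

 a  0  1  2  3  4  5  6  7  8  9 10 11 12
dp  0  -  -  -  1  1  -  1  2  2  2  1  2
(- denotes ∞ / unreachable)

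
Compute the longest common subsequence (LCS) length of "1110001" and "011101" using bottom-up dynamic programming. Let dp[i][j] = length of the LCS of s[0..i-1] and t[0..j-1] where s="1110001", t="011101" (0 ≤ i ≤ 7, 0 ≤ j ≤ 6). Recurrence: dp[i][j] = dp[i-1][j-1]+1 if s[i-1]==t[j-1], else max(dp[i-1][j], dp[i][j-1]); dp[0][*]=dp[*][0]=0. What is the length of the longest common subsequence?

5

   ''  0  1  1  1  0  1
''  0  0  0  0  0  0  0
 1  0  0  1  1  1  1  1
 1  0  0  1  2  2  2  2
 1  0  0  1  2  3  3  3
 0  0  1  1  2  3  4  4
 0  0  1  1  2  3  4  4
 0  0  1  1  2  3  4  4
 1  0  1  2  2  3  4  5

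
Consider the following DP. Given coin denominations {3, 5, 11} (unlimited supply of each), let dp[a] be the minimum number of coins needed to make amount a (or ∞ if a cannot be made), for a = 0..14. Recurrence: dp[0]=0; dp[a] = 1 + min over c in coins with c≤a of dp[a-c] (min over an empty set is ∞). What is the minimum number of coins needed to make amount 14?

2

 a  0  1  2  3  4  5  6  7  8  9 10 11 12 13 14
dp  0  -  -  1  -  1  2  -  2  3  2  1  4  3  2
(- denotes ∞ / unreachable)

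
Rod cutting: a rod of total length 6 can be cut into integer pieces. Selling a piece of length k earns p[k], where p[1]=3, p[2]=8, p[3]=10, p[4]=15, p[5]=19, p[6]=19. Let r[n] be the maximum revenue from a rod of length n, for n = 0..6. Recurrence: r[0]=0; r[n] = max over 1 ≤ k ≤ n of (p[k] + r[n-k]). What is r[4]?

   n    0    1    2    3    4    5    6
r[n]    0    3    8   11   16   19   24

16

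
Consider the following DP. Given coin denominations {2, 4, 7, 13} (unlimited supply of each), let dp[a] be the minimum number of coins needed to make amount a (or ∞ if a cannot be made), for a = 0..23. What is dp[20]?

 a  0  1  2  3  4  5  6  7  8  9 10 11 12 13 14 15 16 17 18 19 20 21 22 23
dp  0  -  1  -  1  -  2  1  2  2  3  2  3  1  2  2  3  2  3  3  2  3  3  4
(- denotes ∞ / unreachable)

2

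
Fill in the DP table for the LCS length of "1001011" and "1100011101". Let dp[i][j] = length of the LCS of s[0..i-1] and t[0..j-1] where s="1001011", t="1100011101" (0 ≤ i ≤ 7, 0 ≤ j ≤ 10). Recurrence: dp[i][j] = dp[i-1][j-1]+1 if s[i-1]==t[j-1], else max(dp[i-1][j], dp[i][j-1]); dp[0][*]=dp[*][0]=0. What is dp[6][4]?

   ''  1  1  0  0  0  1  1  1  0  1
''  0  0  0  0  0  0  0  0  0  0  0
 1  0  1  1  1  1  1  1  1  1  1  1
 0  0  1  1  2  2  2  2  2  2  2  2
 0  0  1  1  2  3  3  3  3  3  3  3
 1  0  1  2  2  3  3  4  4  4  4  4
 0  0  1  2  3  3  4  4  4  4  5  5
 1  0  1  2  3  3  4  5  5  5  5  6
 1  0  1  2  3  3  4  5  6  6  6  6

3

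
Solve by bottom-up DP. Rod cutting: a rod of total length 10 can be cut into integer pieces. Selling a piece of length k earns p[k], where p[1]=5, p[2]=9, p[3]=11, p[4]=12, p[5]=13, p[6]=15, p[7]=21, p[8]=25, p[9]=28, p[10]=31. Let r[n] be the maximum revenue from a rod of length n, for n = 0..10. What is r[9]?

45

   n    0    1    2    3    4    5    6    7    8    9   10
r[n]    0    5   10   15   20   25   30   35   40   45   50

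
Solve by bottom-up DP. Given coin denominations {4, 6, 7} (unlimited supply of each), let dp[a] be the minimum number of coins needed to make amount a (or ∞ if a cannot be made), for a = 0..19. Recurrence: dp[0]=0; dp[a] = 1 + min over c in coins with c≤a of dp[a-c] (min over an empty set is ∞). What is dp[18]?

3

 a  0  1  2  3  4  5  6  7  8  9 10 11 12 13 14 15 16 17 18 19
dp  0  -  -  -  1  -  1  1  2  -  2  2  2  2  2  3  3  3  3  3
(- denotes ∞ / unreachable)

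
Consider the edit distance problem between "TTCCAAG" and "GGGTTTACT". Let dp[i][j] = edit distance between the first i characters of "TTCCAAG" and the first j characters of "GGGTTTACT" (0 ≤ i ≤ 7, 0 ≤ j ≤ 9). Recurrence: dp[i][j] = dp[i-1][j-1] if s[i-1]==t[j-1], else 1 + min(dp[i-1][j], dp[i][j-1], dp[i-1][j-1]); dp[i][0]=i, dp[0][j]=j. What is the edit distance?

7

   ''  G  G  G  T  T  T  A  C  T
''  0  1  2  3  4  5  6  7  8  9
 T  1  1  2  3  3  4  5  6  7  8
 T  2  2  2  3  3  3  4  5  6  7
 C  3  3  3  3  4  4  4  5  5  6
 C  4  4  4  4  4  5  5  5  5  6
 A  5  5  5  5  5  5  6  5  6  6
 A  6  6  6  6  6  6  6  6  6  7
 G  7  6  6  6  7  7  7  7  7  7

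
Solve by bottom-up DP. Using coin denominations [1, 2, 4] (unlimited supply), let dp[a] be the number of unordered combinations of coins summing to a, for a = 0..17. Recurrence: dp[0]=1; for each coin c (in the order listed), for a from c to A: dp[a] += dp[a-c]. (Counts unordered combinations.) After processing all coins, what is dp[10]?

12

after  coin     0     1     2     3     4     5     6     7     8     9    10    11    12    13    14    15    16    17
          1     1     1     1     1     1     1     1     1     1     1     1     1     1     1     1     1     1     1
          2     1     1     2     2     3     3     4     4     5     5     6     6     7     7     8     8     9     9
          4     1     1     2     2     4     4     6     6     9     9    12    12    16    16    20    20    25    25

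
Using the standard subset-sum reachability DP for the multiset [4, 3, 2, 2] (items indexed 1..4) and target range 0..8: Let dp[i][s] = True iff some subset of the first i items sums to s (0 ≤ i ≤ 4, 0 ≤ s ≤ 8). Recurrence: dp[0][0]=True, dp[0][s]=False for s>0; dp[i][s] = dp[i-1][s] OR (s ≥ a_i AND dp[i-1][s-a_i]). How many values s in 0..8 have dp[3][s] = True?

7

i\s   0   1   2   3   4   5   6   7   8
  0   T   F   F   F   F   F   F   F   F
  1   T   F   F   F   T   F   F   F   F
  2   T   F   F   T   T   F   F   T   F
  3   T   F   T   T   T   T   T   T   F
  4   T   F   T   T   T   T   T   T   T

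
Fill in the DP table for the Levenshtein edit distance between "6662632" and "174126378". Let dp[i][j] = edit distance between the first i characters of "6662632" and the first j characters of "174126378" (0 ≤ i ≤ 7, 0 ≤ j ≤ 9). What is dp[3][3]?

3

   ''  1  7  4  1  2  6  3  7  8
''  0  1  2  3  4  5  6  7  8  9
 6  1  1  2  3  4  5  5  6  7  8
 6  2  2  2  3  4  5  5  6  7  8
 6  3  3  3  3  4  5  5  6  7  8
 2  4  4  4  4  4  4  5  6  7  8
 6  5  5  5  5  5  5  4  5  6  7
 3  6  6  6  6  6  6  5  4  5  6
 2  7  7  7  7  7  6  6  5  5  6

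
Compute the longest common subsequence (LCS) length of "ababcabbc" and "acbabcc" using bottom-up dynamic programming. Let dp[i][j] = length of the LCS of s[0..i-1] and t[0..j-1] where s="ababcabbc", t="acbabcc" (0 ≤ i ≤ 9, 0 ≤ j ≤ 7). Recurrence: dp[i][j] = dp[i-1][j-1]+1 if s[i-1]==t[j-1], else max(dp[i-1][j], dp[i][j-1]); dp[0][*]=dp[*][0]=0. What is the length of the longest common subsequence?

6

   ''  a  c  b  a  b  c  c
''  0  0  0  0  0  0  0  0
 a  0  1  1  1  1  1  1  1
 b  0  1  1  2  2  2  2  2
 a  0  1  1  2  3  3  3  3
 b  0  1  1  2  3  4  4  4
 c  0  1  2  2  3  4  5  5
 a  0  1  2  2  3  4  5  5
 b  0  1  2  3  3  4  5  5
 b  0  1  2  3  3  4  5  5
 c  0  1  2  3  3  4  5  6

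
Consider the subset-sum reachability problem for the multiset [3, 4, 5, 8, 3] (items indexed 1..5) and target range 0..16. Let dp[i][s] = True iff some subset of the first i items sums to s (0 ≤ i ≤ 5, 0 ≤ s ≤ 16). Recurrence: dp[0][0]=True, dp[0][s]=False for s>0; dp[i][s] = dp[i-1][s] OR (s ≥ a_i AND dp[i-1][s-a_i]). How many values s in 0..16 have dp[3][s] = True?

i\s   0   1   2   3   4   5   6   7   8   9  10  11  12  13  14  15  16
  0   T   F   F   F   F   F   F   F   F   F   F   F   F   F   F   F   F
  1   T   F   F   T   F   F   F   F   F   F   F   F   F   F   F   F   F
  2   T   F   F   T   T   F   F   T   F   F   F   F   F   F   F   F   F
  3   T   F   F   T   T   T   F   T   T   T   F   F   T   F   F   F   F
  4   T   F   F   T   T   T   F   T   T   T   F   T   T   T   F   T   T
  5   T   F   F   T   T   T   T   T   T   T   T   T   T   T   T   T   T

8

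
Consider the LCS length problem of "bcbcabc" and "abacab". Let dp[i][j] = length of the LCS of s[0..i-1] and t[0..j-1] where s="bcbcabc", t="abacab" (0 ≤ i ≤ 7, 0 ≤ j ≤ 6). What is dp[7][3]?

   ''  a  b  a  c  a  b
''  0  0  0  0  0  0  0
 b  0  0  1  1  1  1  1
 c  0  0  1  1  2  2  2
 b  0  0  1  1  2  2  3
 c  0  0  1  1  2  2  3
 a  0  1  1  2  2  3  3
 b  0  1  2  2  2  3  4
 c  0  1  2  2  3  3  4

2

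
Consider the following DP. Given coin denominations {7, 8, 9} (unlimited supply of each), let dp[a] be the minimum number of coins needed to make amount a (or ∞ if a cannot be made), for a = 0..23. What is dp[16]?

2

 a  0  1  2  3  4  5  6  7  8  9 10 11 12 13 14 15 16 17 18 19 20 21 22 23
dp  0  -  -  -  -  -  -  1  1  1  -  -  -  -  2  2  2  2  2  -  -  3  3  3
(- denotes ∞ / unreachable)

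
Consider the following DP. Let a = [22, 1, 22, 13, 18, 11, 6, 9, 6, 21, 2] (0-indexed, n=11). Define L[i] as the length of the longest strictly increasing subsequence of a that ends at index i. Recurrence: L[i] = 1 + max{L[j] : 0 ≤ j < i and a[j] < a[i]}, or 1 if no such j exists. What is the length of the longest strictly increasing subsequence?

   i    0    1    2    3    4    5    6    7    8    9   10
a[i]   22    1   22   13   18   11    6    9    6   21    2
L[i]    1    1    2    2    3    2    2    3    2    4    2

4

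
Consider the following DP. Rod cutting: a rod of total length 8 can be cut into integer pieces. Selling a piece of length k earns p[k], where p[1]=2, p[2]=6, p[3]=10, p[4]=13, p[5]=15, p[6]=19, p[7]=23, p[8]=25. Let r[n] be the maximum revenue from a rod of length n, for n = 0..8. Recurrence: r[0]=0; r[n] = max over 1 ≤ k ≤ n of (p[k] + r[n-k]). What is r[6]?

20

   n    0    1    2    3    4    5    6    7    8
r[n]    0    2    6   10   13   16   20   23   26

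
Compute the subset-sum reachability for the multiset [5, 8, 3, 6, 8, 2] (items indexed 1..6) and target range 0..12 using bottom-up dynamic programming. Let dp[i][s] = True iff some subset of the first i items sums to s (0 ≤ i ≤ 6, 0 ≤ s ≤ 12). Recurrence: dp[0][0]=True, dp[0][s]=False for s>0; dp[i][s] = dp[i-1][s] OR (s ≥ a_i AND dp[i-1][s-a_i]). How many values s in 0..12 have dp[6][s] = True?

i\s   0   1   2   3   4   5   6   7   8   9  10  11  12
  0   T   F   F   F   F   F   F   F   F   F   F   F   F
  1   T   F   F   F   F   T   F   F   F   F   F   F   F
  2   T   F   F   F   F   T   F   F   T   F   F   F   F
  3   T   F   F   T   F   T   F   F   T   F   F   T   F
  4   T   F   F   T   F   T   T   F   T   T   F   T   F
  5   T   F   F   T   F   T   T   F   T   T   F   T   F
  6   T   F   T   T   F   T   T   T   T   T   T   T   F

10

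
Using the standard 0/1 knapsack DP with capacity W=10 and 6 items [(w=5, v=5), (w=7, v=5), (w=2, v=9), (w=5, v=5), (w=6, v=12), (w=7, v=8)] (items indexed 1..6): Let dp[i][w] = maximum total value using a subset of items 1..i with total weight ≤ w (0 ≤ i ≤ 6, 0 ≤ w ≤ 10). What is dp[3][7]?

14

i\w   0   1   2   3   4   5   6   7   8   9  10
  0   0   0   0   0   0   0   0   0   0   0   0
  1   0   0   0   0   0   5   5   5   5   5   5
  2   0   0   0   0   0   5   5   5   5   5   5
  3   0   0   9   9   9   9   9  14  14  14  14
  4   0   0   9   9   9   9   9  14  14  14  14
  5   0   0   9   9   9   9  12  14  21  21  21
  6   0   0   9   9   9   9  12  14  21  21  21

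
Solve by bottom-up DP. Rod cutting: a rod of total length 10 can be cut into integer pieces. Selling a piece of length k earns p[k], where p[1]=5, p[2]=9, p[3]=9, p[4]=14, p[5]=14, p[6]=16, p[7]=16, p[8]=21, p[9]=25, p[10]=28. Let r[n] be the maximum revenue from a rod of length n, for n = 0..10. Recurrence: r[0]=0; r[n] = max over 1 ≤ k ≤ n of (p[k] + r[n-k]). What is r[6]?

   n    0    1    2    3    4    5    6    7    8    9   10
r[n]    0    5   10   15   20   25   30   35   40   45   50

30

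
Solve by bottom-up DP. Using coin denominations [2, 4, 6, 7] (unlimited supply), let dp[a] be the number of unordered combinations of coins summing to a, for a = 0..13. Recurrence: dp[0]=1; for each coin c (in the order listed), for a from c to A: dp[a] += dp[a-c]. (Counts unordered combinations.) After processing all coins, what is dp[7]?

1

after  coin     0     1     2     3     4     5     6     7     8     9    10    11    12    13
          2     1     0     1     0     1     0     1     0     1     0     1     0     1     0
          4     1     0     1     0     2     0     2     0     3     0     3     0     4     0
          6     1     0     1     0     2     0     3     0     4     0     5     0     7     0
          7     1     0     1     0     2     0     3     1     4     1     5     2     7     3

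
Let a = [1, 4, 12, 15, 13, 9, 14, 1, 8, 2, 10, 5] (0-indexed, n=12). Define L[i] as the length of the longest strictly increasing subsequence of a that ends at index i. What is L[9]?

2

   i    0    1    2    3    4    5    6    7    8    9   10   11
a[i]    1    4   12   15   13    9   14    1    8    2   10    5
L[i]    1    2    3    4    4    3    5    1    3    2    4    3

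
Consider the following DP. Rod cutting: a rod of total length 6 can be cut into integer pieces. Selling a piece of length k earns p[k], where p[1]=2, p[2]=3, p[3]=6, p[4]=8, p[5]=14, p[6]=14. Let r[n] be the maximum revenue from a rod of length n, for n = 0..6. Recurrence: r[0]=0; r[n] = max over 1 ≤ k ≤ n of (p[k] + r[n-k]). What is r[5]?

14

   n    0    1    2    3    4    5    6
r[n]    0    2    4    6    8   14   16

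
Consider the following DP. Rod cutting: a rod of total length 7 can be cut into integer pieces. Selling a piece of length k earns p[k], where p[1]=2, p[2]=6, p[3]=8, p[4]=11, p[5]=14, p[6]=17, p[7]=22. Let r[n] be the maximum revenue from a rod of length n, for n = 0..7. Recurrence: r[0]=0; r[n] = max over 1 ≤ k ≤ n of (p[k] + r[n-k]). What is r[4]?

   n    0    1    2    3    4    5    6    7
r[n]    0    2    6    8   12   14   18   22

12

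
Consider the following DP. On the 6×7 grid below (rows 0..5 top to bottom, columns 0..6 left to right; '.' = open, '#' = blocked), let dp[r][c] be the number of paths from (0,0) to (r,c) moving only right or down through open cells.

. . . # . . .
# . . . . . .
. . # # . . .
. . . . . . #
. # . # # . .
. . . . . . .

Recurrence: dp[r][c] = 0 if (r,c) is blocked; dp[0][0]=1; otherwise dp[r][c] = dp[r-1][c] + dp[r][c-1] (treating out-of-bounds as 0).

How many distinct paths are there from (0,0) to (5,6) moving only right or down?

r\c   0   1   2   3   4   5   6
  0   1   1   1   0   0   0   0
  1   0   1   2   2   2   2   2
  2   0   1   0   0   2   4   6
  3   0   1   1   1   3   7   0
  4   0   0   1   0   0   7   7
  5   0   0   1   1   1   8  15

15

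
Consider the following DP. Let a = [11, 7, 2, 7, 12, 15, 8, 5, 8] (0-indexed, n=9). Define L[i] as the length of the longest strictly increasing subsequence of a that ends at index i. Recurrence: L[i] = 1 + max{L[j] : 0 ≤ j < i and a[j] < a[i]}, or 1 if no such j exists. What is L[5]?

4

   i    0    1    2    3    4    5    6    7    8
a[i]   11    7    2    7   12   15    8    5    8
L[i]    1    1    1    2    3    4    3    2    3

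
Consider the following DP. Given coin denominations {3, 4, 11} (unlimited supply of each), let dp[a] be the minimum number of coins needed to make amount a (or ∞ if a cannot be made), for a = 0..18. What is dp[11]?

1

 a  0  1  2  3  4  5  6  7  8  9 10 11 12 13 14 15 16 17 18
dp  0  -  -  1  1  -  2  2  2  3  3  1  3  4  2  2  4  3  3
(- denotes ∞ / unreachable)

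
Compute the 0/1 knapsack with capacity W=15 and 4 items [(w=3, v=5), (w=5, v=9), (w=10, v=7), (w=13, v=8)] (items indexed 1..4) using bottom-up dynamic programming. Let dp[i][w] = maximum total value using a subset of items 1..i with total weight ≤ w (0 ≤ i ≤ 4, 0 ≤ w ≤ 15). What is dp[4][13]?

i\w   0   1   2   3   4   5   6   7   8   9  10  11  12  13  14  15
  0   0   0   0   0   0   0   0   0   0   0   0   0   0   0   0   0
  1   0   0   0   5   5   5   5   5   5   5   5   5   5   5   5   5
  2   0   0   0   5   5   9   9   9  14  14  14  14  14  14  14  14
  3   0   0   0   5   5   9   9   9  14  14  14  14  14  14  14  16
  4   0   0   0   5   5   9   9   9  14  14  14  14  14  14  14  16

14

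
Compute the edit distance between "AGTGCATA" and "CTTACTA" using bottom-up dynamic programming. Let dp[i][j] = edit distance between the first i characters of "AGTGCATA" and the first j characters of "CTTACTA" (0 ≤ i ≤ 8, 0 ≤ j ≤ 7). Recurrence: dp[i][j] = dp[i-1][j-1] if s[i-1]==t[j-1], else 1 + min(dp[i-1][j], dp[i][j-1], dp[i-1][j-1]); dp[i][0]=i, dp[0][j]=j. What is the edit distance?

4

   ''  C  T  T  A  C  T  A
''  0  1  2  3  4  5  6  7
 A  1  1  2  3  3  4  5  6
 G  2  2  2  3  4  4  5  6
 T  3  3  2  2  3  4  4  5
 G  4  4  3  3  3  4  5  5
 C  5  4  4  4  4  3  4  5
 A  6  5  5  5  4  4  4  4
 T  7  6  5  5  5  5  4  5
 A  8  7  6  6  5  6  5  4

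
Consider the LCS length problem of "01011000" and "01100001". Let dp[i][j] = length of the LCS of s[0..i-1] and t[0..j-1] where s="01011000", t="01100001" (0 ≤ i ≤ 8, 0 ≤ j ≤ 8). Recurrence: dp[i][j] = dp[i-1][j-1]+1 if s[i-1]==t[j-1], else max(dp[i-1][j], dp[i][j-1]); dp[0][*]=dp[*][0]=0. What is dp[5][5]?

3

   ''  0  1  1  0  0  0  0  1
''  0  0  0  0  0  0  0  0  0
 0  0  1  1  1  1  1  1  1  1
 1  0  1  2  2  2  2  2  2  2
 0  0  1  2  2  3  3  3  3  3
 1  0  1  2  3  3  3  3  3  4
 1  0  1  2  3  3  3  3  3  4
 0  0  1  2  3  4  4  4  4  4
 0  0  1  2  3  4  5  5  5  5
 0  0  1  2  3  4  5  6  6  6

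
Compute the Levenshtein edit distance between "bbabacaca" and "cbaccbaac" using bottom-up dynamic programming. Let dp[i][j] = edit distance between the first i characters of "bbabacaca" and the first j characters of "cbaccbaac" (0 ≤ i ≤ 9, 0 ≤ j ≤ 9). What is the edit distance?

5

   ''  c  b  a  c  c  b  a  a  c
''  0  1  2  3  4  5  6  7  8  9
 b  1  1  1  2  3  4  5  6  7  8
 b  2  2  1  2  3  4  4  5  6  7
 a  3  3  2  1  2  3  4  4  5  6
 b  4  4  3  2  2  3  3  4  5  6
 a  5  5  4  3  3  3  4  3  4  5
 c  6  5  5  4  3  3  4  4  4  4
 a  7  6  6  5  4  4  4  4  4  5
 c  8  7  7  6  5  4  5  5  5  4
 a  9  8  8  7  6  5  5  5  5  5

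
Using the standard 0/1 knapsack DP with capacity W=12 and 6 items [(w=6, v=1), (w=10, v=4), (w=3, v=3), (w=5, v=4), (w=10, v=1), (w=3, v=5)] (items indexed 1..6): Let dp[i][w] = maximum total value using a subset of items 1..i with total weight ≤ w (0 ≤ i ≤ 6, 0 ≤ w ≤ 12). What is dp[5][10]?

7

i\w   0   1   2   3   4   5   6   7   8   9  10  11  12
  0   0   0   0   0   0   0   0   0   0   0   0   0   0
  1   0   0   0   0   0   0   1   1   1   1   1   1   1
  2   0   0   0   0   0   0   1   1   1   1   4   4   4
  3   0   0   0   3   3   3   3   3   3   4   4   4   4
  4   0   0   0   3   3   4   4   4   7   7   7   7   7
  5   0   0   0   3   3   4   4   4   7   7   7   7   7
  6   0   0   0   5   5   5   8   8   9   9   9  12  12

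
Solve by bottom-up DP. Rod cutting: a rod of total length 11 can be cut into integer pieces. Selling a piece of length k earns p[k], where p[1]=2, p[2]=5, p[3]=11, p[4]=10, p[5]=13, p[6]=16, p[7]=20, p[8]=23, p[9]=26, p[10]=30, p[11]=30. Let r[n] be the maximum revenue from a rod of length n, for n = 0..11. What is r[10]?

35

   n    0    1    2    3    4    5    6    7    8    9   10   11
r[n]    0    2    5   11   13   16   22   24   27   33   35   38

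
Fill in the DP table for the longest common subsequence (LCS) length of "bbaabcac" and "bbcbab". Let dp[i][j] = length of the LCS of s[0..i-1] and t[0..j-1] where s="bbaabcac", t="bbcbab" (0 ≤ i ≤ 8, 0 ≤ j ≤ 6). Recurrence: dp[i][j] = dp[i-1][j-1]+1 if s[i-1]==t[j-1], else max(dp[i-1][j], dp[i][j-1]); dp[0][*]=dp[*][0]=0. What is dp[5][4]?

3

   ''  b  b  c  b  a  b
''  0  0  0  0  0  0  0
 b  0  1  1  1  1  1  1
 b  0  1  2  2  2  2  2
 a  0  1  2  2  2  3  3
 a  0  1  2  2  2  3  3
 b  0  1  2  2  3  3  4
 c  0  1  2  3  3  3  4
 a  0  1  2  3  3  4  4
 c  0  1  2  3  3  4  4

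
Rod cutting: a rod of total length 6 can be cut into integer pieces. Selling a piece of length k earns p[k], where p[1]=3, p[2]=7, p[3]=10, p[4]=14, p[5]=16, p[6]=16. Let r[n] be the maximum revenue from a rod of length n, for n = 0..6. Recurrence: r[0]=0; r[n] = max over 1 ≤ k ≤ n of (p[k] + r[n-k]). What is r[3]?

   n    0    1    2    3    4    5    6
r[n]    0    3    7   10   14   17   21

10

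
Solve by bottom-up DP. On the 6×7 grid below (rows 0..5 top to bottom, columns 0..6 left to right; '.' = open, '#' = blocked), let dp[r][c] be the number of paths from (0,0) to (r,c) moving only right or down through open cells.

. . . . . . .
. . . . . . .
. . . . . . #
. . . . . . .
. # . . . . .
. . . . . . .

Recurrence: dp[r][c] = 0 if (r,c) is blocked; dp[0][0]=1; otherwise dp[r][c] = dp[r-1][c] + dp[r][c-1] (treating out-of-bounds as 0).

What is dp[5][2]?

11

r\c   0   1   2   3   4   5   6
  0   1   1   1   1   1   1   1
  1   1   2   3   4   5   6   7
  2   1   3   6  10  15  21   0
  3   1   4  10  20  35  56  56
  4   1   0  10  30  65 121 177
  5   1   1  11  41 106 227 404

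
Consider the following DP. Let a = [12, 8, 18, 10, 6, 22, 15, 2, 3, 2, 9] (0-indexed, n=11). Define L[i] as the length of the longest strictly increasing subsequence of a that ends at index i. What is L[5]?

   i    0    1    2    3    4    5    6    7    8    9   10
a[i]   12    8   18   10    6   22   15    2    3    2    9
L[i]    1    1    2    2    1    3    3    1    2    1    3

3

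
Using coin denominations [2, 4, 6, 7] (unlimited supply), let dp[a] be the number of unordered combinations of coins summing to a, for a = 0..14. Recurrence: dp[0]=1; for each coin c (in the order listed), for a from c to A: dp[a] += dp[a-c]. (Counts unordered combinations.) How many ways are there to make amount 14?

9

after  coin     0     1     2     3     4     5     6     7     8     9    10    11    12    13    14
          2     1     0     1     0     1     0     1     0     1     0     1     0     1     0     1
          4     1     0     1     0     2     0     2     0     3     0     3     0     4     0     4
          6     1     0     1     0     2     0     3     0     4     0     5     0     7     0     8
          7     1     0     1     0     2     0     3     1     4     1     5     2     7     3     9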